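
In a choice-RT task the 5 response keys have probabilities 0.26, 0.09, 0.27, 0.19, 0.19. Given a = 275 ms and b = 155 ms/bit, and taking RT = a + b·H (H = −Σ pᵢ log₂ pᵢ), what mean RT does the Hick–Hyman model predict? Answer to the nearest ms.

Entropy contributions −pᵢ log₂ pᵢ: 0.5053, 0.3127, 0.5100, 0.4552, 0.4552; sum H = 2.2384 bits.
RT = a + bH = 275 + 155·2.2384 = 621.95 ms.

622 ms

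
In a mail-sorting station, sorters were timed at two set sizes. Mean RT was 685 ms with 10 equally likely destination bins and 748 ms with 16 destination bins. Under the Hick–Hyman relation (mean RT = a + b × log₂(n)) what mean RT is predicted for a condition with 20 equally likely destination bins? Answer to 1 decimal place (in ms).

777.9 ms

RT is linear in log₂ n, so two points fix the line:
  b = (748 − 685) / (log₂ 16 − log₂ 10) = 63 / (4 − 3.3219) = 92.911 ms/bit
  a = 685 − 92.911 × 3.3219 = 376.358 ms
Then RT(20) = 376.358 + 92.911 × log₂ 20 = 376.358 + 92.911 × 4.3219 ≈ 777.911 ms.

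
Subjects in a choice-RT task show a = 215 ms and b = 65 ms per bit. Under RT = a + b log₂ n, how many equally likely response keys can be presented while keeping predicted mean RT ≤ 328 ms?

3

Set 215 + 65·log₂ n ≤ 328 → log₂ n ≤ (328 − 215)/65 = 1.7385.
So n ≤ 2^1.7385 = 3.337; the largest integer n is 3.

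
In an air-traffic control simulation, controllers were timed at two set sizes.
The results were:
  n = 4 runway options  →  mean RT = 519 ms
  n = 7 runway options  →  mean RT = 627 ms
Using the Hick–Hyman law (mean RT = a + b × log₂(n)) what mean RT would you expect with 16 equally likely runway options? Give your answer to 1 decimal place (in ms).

786.5 ms

Solve the two-equation system in a and b:
  b = (627 − 519) / (log₂ 7 − log₂ 4) = 108 / (2.8074 − 2) = 133.770 ms/bit
  a = 519 − 133.770 × 2 = 251.460 ms
Then RT(16) = 251.460 + 133.770 × log₂ 16 = 251.460 + 133.770 × 4 ≈ 786.540 ms.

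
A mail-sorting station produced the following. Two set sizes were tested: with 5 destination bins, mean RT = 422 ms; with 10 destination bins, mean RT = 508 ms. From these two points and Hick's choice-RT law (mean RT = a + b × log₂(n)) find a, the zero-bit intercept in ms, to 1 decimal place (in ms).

Slope: b = (508 − 422) / (log₂ 10 − log₂ 5) = 86/1.0000 = 86.000 ms/bit.
Intercept: a = 422 − 86.000·log₂(5) = 222.314 ms.

222.3 ms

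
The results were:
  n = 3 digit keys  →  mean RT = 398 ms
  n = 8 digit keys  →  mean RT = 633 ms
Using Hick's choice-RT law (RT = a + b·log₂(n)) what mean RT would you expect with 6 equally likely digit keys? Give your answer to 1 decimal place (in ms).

564.1 ms

With log₂ n on the abscissa the relation is linear; from the two conditions:
  b = (633 − 398) / (log₂ 8 − log₂ 3) = 235 / (3 − 1.5850) = 166.073 ms/bit
  a = 398 − 166.073 × 1.5850 = 134.780 ms
Then RT(6) = 134.780 + 166.073 × log₂ 6 = 134.780 + 166.073 × 2.5850 ≈ 564.073 ms.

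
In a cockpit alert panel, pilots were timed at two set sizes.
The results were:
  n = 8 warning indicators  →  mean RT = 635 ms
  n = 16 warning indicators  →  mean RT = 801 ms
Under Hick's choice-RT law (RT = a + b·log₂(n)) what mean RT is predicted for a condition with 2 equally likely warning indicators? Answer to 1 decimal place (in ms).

Fit slope and intercept:
  b = (801 − 635) / (log₂ 16 − log₂ 8) = 166 / (4 − 3) = 166.000 ms/bit
  a = 635 − 166.000 × 3 = 137.000 ms
Then RT(2) = 137.000 + 166.000 × log₂ 2 = 137.000 + 166.000 × 1 ≈ 303.000 ms.

303.0 ms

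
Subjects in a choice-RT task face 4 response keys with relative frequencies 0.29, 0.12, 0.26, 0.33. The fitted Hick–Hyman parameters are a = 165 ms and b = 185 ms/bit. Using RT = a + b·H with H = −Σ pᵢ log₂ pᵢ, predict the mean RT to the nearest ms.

520 ms

H = 0.29·log₂(1/0.29) + 0.12·log₂(1/0.12) + 0.26·log₂(1/0.26) + 0.33·log₂(1/0.33) = 1.9181 bits.
RT = 165 + 185 × 1.9181 = 519.85 ms.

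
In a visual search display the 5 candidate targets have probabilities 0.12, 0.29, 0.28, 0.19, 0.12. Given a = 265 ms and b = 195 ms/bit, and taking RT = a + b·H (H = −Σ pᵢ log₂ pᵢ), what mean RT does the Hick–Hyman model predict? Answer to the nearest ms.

698 ms

Entropy contributions −pᵢ log₂ pᵢ: 0.3671, 0.5179, 0.5142, 0.4552, 0.3671; sum H = 2.2215 bits.
RT = a + bH = 265 + 195·2.2215 = 698.19 ms.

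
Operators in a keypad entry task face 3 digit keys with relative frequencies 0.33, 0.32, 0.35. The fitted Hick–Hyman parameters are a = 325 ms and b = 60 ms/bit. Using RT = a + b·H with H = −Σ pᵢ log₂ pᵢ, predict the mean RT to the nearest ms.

Entropy contributions −pᵢ log₂ pᵢ: 0.5278, 0.5260, 0.5301; sum H = 1.5840 bits.
RT = a + bH = 325 + 60·1.5840 = 420.04 ms.

420 ms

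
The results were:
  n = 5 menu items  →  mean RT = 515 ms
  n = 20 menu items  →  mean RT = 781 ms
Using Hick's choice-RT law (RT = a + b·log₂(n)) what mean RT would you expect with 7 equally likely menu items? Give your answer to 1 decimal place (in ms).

With log₂ n on the abscissa the relation is linear; from the two conditions:
  b = (781 − 515) / (log₂ 20 − log₂ 5) = 266 / (4.3219 − 2.3219) = 133.000 ms/bit
  a = 515 − 133.000 × 2.3219 = 206.184 ms
Then RT(7) = 206.184 + 133.000 × log₂ 7 = 206.184 + 133.000 × 2.8074 ≈ 579.562 ms.

579.6 ms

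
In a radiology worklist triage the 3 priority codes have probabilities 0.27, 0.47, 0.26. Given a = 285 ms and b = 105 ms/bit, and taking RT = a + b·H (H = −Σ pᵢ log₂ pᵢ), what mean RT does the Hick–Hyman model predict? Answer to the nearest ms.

445 ms

H = 0.27·log₂(1/0.27) + 0.47·log₂(1/0.47) + 0.26·log₂(1/0.26) = 1.5273 bits.
RT = 285 + 105 × 1.5273 = 445.36 ms.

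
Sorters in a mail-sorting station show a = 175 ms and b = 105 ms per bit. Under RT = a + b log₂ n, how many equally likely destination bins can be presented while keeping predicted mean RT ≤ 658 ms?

Set 175 + 105·log₂ n ≤ 658 → log₂ n ≤ (658 − 175)/105 = 4.6000.
So n ≤ 2^4.6000 = 24.251; the largest integer n is 24.

24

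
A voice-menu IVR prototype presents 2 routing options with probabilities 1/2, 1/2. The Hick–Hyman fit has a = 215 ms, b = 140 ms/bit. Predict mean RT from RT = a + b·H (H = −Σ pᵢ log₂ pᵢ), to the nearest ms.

355 ms

Each term −pᵢ log₂ pᵢ: 0.5·1 + 0.5·1; summed, H = 1.000 bits.
Mean RT = a + bH = 215 + 140·1.000 = 355.00 ms.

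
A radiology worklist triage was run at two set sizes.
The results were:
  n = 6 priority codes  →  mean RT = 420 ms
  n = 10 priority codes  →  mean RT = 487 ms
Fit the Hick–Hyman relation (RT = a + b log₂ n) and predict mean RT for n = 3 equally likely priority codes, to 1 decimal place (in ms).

Fit slope and intercept:
  b = (487 − 420) / (log₂ 10 − log₂ 6) = 67 / (3.3219 − 2.5850) = 90.913 ms/bit
  a = 420 − 90.913 × 2.5850 = 184.992 ms
Then RT(3) = 184.992 + 90.913 × log₂ 3 = 184.992 + 90.913 × 1.5850 ≈ 329.087 ms.

329.1 ms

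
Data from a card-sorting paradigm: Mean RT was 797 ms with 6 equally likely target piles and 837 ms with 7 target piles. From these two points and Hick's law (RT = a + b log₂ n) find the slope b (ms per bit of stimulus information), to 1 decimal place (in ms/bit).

179.9 ms/bit

b = (RT₂ − RT₁)/(log₂ n₂ − log₂ n₁) = (837 − 797)/(2.8074 − 2.5850) = 179.862 ms/bit.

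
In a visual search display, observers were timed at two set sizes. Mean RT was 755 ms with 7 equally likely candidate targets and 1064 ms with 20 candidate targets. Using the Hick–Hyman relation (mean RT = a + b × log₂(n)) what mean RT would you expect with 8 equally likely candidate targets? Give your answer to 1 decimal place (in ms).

With log₂ n on the abscissa the relation is linear; from the two conditions:
  b = (1064 − 755) / (log₂ 20 − log₂ 7) = 309 / (4.3219 − 2.8074) = 204.018 ms/bit
  a = 755 − 204.018 × 2.8074 = 182.249 ms
Then RT(8) = 182.249 + 204.018 × log₂ 8 = 182.249 + 204.018 × 3 ≈ 794.303 ms.

794.3 ms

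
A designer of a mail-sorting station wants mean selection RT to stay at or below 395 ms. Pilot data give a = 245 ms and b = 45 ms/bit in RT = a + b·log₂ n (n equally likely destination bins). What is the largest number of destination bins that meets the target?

10

Information budget: (395 − 245)/45 = 3.3333 bits, so n ≤ 2^3.3333 = 10.079 → at most 10.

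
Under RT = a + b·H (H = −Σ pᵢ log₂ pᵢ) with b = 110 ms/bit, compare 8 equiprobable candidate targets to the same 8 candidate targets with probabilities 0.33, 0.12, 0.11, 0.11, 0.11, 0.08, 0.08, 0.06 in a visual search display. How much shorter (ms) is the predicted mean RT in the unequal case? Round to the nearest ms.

Equiprobable entropy H₀ = log₂ 8 = 3.0000 bits.
Skewed entropy H = −Σ pᵢ log₂ pᵢ = 2.7723 bits.
ΔRT = b·(H₀ − H) = 110 × 0.2277 = 25.05 ms.

25 ms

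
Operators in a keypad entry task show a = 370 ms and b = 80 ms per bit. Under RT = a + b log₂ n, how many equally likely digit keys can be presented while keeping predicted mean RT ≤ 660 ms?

Information budget: (660 − 370)/80 = 3.6250 bits, so n ≤ 2^3.6250 = 12.338 → at most 12.

12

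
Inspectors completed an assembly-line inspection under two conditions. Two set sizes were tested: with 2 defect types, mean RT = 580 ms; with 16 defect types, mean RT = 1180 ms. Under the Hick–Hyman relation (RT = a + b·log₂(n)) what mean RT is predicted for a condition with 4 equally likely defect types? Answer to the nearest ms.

780 ms

RT is linear in log₂ n, so two points fix the line:
  b = (1180 − 580) / (log₂ 16 − log₂ 2) = 600 / (4 − 1) = 200 ms/bit
  a = 580 − 200 × 1 = 380 ms
Then RT(4) = 380 + 200 × log₂ 4 = 380 + 200 × 2 ≈ 780.000 ms.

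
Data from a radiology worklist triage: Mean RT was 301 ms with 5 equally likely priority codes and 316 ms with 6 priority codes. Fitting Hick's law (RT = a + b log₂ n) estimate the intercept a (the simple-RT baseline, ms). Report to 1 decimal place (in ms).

168.6 ms

The slope on a log₂ axis is (316 − 301) / (2.5850 − 2.3219) = 57.027 ms/bit.
Intercept: a = 301 − 57.027·log₂(5) = 168.588 ms.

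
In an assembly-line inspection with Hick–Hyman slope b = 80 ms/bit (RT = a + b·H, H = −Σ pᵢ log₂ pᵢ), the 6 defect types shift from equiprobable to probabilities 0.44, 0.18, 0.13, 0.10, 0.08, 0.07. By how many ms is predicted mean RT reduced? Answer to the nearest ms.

The RT saving is b·ΔH. Equiprobable H₀ = log₂(6) = 2.5850 bits; with the given probabilities H = 2.2414 bits.
b·(H₀ − H) = 80 × (2.5850 − 2.2414) = 27.49 ms.

27 ms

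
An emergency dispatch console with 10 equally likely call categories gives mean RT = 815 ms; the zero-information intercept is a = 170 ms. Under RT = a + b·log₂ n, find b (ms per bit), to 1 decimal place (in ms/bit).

194.2 ms/bit

b = (815 − 170) / log₂(10) = 645 / 3.3219 = 194.164 ms/bit.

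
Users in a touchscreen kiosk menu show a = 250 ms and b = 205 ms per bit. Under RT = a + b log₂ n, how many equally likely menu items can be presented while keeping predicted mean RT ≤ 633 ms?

3

Information budget: (633 − 250)/205 = 1.8683 bits, so n ≤ 2^1.8683 = 3.651 → at most 3.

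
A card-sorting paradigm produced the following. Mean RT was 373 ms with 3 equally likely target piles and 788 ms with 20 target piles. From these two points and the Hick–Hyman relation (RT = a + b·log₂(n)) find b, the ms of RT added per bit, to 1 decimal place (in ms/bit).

151.6 ms/bit

The slope on a log₂ axis is (788 − 373) / (4.3219 − 1.5850) = 151.628 ms/bit.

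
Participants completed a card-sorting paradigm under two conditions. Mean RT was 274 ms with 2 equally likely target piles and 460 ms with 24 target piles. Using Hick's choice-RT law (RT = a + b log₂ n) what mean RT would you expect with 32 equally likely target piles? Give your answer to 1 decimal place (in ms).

Fit slope and intercept:
  b = (460 − 274) / (log₂ 24 − log₂ 2) = 186 / (4.5850 − 1) = 51.883 ms/bit
  a = 274 − 51.883 × 1 = 222.117 ms
Then RT(32) = 222.117 + 51.883 × log₂ 32 = 222.117 + 51.883 × 5 ≈ 481.534 ms.

481.5 ms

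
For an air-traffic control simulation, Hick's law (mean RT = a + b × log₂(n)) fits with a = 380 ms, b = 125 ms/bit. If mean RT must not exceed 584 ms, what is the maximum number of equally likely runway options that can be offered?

3

Set 380 + 125·log₂ n ≤ 584 → log₂ n ≤ (584 − 380)/125 = 1.6320.
So n ≤ 2^1.6320 = 3.099; the largest integer n is 3.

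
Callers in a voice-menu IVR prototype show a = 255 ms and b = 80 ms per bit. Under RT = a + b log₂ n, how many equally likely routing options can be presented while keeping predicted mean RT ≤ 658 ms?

32

Information budget: (658 − 255)/80 = 5.0375 bits, so n ≤ 2^5.0375 = 32.843 → at most 32.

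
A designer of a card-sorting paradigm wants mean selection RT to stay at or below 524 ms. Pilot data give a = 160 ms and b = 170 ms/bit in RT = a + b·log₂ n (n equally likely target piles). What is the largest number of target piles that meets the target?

4

Information budget: (524 − 160)/170 = 2.1412 bits, so n ≤ 2^2.1412 = 4.411 → at most 4.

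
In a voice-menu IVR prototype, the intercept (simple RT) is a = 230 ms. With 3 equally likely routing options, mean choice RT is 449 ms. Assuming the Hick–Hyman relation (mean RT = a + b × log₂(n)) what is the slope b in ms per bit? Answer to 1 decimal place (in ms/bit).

b = (449 − 230) / log₂(3) = 219 / 1.5850 = 138.174 ms/bit.

138.2 ms/bit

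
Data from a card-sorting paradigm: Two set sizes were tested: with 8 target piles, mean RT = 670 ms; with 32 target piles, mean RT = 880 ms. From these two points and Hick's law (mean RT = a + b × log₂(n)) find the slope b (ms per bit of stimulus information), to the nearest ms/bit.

105 ms/bit

b = (RT₂ − RT₁)/(log₂ n₂ − log₂ n₁) = (880 − 670)/(5 − 3) = 105 ms/bit.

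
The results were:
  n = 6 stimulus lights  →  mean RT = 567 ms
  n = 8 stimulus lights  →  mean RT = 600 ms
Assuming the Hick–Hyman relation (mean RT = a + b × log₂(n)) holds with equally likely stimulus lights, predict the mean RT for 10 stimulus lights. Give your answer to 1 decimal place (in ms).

With log₂ n on the abscissa the relation is linear; from the two conditions:
  b = (600 − 567) / (log₂ 8 − log₂ 6) = 33 / (3 − 2.5850) = 79.511 ms/bit
  a = 567 − 79.511 × 2.5850 = 361.467 ms
Then RT(10) = 361.467 + 79.511 × log₂ 10 = 361.467 + 79.511 × 3.3219 ≈ 625.597 ms.

625.6 ms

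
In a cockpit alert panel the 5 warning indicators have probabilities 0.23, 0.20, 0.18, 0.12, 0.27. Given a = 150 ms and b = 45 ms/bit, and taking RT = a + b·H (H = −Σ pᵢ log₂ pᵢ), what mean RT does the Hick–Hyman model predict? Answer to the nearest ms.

H = 0.23·log₂(1/0.23) + 0.20·log₂(1/0.20) + 0.18·log₂(1/0.18) + 0.12·log₂(1/0.12) + 0.27·log₂(1/0.27) = 2.2744 bits.
RT = 150 + 45 × 2.2744 = 252.35 ms.

252 ms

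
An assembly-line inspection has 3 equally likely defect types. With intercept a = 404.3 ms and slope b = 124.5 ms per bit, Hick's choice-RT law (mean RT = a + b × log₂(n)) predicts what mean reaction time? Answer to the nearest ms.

log₂(3) = 1.5850 bits, so RT = 404.3 + 124.5 × 1.5850 ≈ 601.628 ms.

602 ms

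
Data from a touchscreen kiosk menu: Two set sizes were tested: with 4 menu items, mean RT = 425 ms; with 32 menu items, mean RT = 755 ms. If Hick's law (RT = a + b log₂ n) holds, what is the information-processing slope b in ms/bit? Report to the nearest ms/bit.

110 ms/bit

b = (RT₂ − RT₁)/(log₂ n₂ − log₂ n₁) = (755 − 425)/(5 − 2) = 110 ms/bit.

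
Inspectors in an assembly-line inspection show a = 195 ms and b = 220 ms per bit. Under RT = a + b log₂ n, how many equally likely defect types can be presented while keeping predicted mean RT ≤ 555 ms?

3

Set 195 + 220·log₂ n ≤ 555 → log₂ n ≤ (555 − 195)/220 = 1.6364.
So n ≤ 2^1.6364 = 3.109; the largest integer n is 3.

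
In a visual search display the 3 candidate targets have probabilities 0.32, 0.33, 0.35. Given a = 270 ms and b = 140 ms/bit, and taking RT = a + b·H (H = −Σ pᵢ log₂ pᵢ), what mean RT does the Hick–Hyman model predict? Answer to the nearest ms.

492 ms

Entropy contributions −pᵢ log₂ pᵢ: 0.5260, 0.5278, 0.5301; sum H = 1.5840 bits.
RT = a + bH = 270 + 140·1.5840 = 491.75 ms.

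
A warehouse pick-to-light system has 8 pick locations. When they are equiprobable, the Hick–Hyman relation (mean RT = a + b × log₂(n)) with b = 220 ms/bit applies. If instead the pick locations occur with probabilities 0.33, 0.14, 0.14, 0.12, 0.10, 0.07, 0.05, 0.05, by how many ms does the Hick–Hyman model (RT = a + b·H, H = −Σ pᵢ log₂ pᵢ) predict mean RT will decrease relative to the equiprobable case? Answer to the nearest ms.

The RT saving is b·ΔH. Equiprobable H₀ = log₂(8) = 3.0000 bits; with the given probabilities H = 2.7221 bits.
b·(H₀ − H) = 220 × (3.0000 − 2.7221) = 61.15 ms.

61 ms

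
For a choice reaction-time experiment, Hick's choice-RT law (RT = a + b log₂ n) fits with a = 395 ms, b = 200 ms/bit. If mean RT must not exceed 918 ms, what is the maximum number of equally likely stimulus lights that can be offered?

Information budget: (918 − 395)/200 = 2.6150 bits, so n ≤ 2^2.6150 = 6.126 → at most 6.

6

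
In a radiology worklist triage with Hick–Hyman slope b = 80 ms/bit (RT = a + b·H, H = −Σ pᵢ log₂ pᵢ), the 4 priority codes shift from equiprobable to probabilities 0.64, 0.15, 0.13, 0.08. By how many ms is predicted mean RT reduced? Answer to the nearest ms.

Equiprobable entropy H₀ = log₂ 4 = 2.0000 bits.
Skewed entropy H = −Σ pᵢ log₂ pᵢ = 1.4968 bits.
ΔRT = b·(H₀ − H) = 80 × 0.5032 = 40.26 ms.

40 ms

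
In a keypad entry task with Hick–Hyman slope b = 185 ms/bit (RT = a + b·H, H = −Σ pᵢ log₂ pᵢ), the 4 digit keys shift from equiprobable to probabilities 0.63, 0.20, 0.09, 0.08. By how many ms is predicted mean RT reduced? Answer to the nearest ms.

Equiprobable entropy H₀ = log₂ 4 = 2.0000 bits.
Skewed entropy H = −Σ pᵢ log₂ pᵢ = 1.4885 bits.
ΔRT = b·(H₀ − H) = 185 × 0.5115 = 94.63 ms.

95 ms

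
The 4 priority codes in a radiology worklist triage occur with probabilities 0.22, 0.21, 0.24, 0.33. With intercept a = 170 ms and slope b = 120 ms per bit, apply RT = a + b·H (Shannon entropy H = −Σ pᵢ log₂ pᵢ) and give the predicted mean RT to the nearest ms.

H = 0.22·log₂(1/0.22) + 0.21·log₂(1/0.21) + 0.24·log₂(1/0.24) + 0.33·log₂(1/0.33) = 1.9754 bits.
RT = 170 + 120 × 1.9754 = 407.04 ms.

407 ms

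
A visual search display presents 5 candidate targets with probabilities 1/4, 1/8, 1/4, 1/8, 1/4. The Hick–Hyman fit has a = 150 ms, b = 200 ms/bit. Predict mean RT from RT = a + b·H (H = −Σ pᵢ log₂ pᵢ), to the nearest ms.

600 ms

Each term −pᵢ log₂ pᵢ: 0.25·2 + 0.125·3 + 0.25·2 + 0.125·3 + 0.25·2; summed, H = 2.250 bits.
Mean RT = a + bH = 150 + 200·2.250 = 600.00 ms.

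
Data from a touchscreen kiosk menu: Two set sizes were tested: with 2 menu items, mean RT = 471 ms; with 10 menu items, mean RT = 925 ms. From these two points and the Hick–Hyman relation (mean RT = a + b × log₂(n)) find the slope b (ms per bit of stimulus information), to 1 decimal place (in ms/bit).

195.5 ms/bit

The slope on a log₂ axis is (925 − 471) / (3.3219 − 1) = 195.527 ms/bit.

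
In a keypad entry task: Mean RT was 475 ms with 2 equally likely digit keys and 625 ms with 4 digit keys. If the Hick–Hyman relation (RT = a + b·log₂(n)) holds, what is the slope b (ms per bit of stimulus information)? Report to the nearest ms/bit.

Slope: b = (625 − 475) / (log₂ 4 − log₂ 2) = 150/1.0000 = 150 ms/bit.

150 ms/bit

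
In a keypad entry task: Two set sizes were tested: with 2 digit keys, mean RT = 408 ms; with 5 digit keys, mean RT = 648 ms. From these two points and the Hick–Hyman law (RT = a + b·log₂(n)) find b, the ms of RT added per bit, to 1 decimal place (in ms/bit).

The slope on a log₂ axis is (648 − 408) / (2.3219 − 1) = 181.553 ms/bit.

181.6 ms/bit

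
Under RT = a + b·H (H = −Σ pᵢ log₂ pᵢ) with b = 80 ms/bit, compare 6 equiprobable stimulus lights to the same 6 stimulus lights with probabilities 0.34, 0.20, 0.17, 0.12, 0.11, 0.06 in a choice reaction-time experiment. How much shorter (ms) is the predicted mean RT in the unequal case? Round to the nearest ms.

The RT saving is b·ΔH. Equiprobable H₀ = log₂(6) = 2.5850 bits; with the given probabilities H = 2.3890 bits.
b·(H₀ − H) = 80 × (2.5850 − 2.3890) = 15.67 ms.

16 ms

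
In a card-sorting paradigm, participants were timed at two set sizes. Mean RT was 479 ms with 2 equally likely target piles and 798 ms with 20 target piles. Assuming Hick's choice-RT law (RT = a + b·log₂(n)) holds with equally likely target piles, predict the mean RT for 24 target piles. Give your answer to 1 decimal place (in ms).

823.3 ms

RT is linear in log₂ n, so two points fix the line:
  b = (798 − 479) / (log₂ 20 − log₂ 2) = 319 / (4.3219 − 1) = 96.029 ms/bit
  a = 479 − 96.029 × 1 = 382.971 ms
Then RT(24) = 382.971 + 96.029 × log₂ 24 = 382.971 + 96.029 × 4.5850 ≈ 823.259 ms.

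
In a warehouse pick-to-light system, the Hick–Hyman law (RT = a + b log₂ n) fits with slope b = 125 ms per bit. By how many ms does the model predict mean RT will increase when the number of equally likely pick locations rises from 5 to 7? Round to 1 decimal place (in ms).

60.7 ms

Only the slope matters, since a is common to both: ΔRT = b·log₂(n₂/n₁).
log₂(7) − log₂(5) = 2.8074 − 2.3219 = 0.4854.
ΔRT = 125 × 0.4854 = 60.678 ms.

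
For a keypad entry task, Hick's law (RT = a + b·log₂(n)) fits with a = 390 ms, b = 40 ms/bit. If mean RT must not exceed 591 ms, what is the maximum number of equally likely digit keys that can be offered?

32

Information budget: (591 − 390)/40 = 5.0250 bits, so n ≤ 2^5.0250 = 32.559 → at most 32.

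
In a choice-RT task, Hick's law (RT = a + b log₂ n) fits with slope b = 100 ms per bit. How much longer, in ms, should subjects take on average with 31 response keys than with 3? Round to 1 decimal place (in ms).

The intercept a cancels: ΔRT = b·(log₂ n₂ − log₂ n₁) = b·log₂(n₂/n₁).
log₂(31) − log₂(3) = 4.9542 − 1.5850 = 3.3692.
ΔRT = 100 × 3.3692 = 336.923 ms.

336.9 ms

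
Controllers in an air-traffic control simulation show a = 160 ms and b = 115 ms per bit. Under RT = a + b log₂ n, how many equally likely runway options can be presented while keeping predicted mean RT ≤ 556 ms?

115·log₂ n ≤ 556 − 160 = 396, giving log₂ n ≤ 3.4435 and n ≤ 10.879. The largest whole number is 10.

10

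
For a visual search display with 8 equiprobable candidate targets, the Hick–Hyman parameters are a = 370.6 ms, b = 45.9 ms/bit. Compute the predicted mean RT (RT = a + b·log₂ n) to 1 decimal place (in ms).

log₂(8) = 3 bits, so RT = 370.6 + 45.9 × 3 ≈ 508.300 ms.

508.3 ms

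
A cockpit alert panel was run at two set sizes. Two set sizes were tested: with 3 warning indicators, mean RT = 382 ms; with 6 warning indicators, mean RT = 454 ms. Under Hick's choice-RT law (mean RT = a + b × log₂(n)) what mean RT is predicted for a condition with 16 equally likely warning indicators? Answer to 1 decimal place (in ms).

With log₂ n on the abscissa the relation is linear; from the two conditions:
  b = (454 − 382) / (log₂ 6 − log₂ 3) = 72 / (2.5850 − 1.5850) = 72.000 ms/bit
  a = 382 − 72.000 × 1.5850 = 267.883 ms
Then RT(16) = 267.883 + 72.000 × log₂ 16 = 267.883 + 72.000 × 4 ≈ 555.883 ms.

555.9 ms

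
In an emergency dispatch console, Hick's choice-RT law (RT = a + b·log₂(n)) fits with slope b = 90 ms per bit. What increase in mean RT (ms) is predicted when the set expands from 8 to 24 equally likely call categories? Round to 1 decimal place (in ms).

142.6 ms

Only the slope matters, since a is common to both: ΔRT = b·log₂(n₂/n₁).
log₂(24) − log₂(8) = 4.5850 − 3 = 1.5850.
ΔRT = 90 × 1.5850 = 142.647 ms.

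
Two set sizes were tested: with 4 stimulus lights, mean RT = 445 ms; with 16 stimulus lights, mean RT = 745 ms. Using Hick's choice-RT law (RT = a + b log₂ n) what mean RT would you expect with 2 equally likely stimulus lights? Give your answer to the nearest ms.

With log₂ n on the abscissa the relation is linear; from the two conditions:
  b = (745 − 445) / (log₂ 16 − log₂ 4) = 300 / (4 − 2) = 150 ms/bit
  a = 445 − 150 × 2 = 145 ms
Then RT(2) = 145 + 150 × log₂ 2 = 145 + 150 × 1 ≈ 295.000 ms.

295 ms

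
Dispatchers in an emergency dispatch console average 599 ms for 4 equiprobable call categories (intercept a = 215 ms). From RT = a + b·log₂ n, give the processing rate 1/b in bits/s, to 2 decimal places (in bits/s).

5.21 bits/s

Choice component = 599 − 215 = 384 ms over log₂(4) = 2 bits.
b = 384 / 2 = 192.000 ms/bit, so 1/b = 5.208 bits/s.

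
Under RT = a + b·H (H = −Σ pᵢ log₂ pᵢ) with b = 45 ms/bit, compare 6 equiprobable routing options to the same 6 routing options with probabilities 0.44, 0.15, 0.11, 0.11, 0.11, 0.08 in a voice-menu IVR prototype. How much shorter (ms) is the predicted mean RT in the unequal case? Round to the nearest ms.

14 ms

Equiprobable entropy H₀ = log₂ 6 = 2.5850 bits.
Skewed entropy H = −Σ pᵢ log₂ pᵢ = 2.2741 bits.
ΔRT = b·(H₀ − H) = 45 × 0.3109 = 13.99 ms.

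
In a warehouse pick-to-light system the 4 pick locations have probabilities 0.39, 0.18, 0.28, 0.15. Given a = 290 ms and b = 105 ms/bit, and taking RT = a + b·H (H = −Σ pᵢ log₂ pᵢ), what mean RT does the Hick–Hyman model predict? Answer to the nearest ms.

Entropy contributions −pᵢ log₂ pᵢ: 0.5298, 0.4453, 0.5142, 0.4105; sum H = 1.8999 bits.
RT = a + bH = 290 + 105·1.8999 = 489.49 ms.

489 ms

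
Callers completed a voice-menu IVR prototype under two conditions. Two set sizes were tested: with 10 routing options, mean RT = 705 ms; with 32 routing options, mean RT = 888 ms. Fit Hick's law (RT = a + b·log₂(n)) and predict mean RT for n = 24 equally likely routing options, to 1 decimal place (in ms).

RT is linear in log₂ n, so two points fix the line:
  b = (888 − 705) / (log₂ 32 − log₂ 10) = 183 / (5 − 3.3219) = 109.054 ms/bit
  a = 705 − 109.054 × 3.3219 = 342.731 ms
Then RT(24) = 342.731 + 109.054 × log₂ 24 = 342.731 + 109.054 × 4.5850 ≈ 842.739 ms.

842.7 ms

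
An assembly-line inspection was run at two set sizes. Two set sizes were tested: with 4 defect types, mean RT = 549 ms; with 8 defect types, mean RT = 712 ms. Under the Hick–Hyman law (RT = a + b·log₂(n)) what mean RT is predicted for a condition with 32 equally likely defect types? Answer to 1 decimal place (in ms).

With log₂ n on the abscissa the relation is linear; from the two conditions:
  b = (712 − 549) / (log₂ 8 − log₂ 4) = 163 / (3 − 2) = 163.000 ms/bit
  a = 549 − 163.000 × 2 = 223.000 ms
Then RT(32) = 223.000 + 163.000 × log₂ 32 = 223.000 + 163.000 × 5 ≈ 1038.000 ms.

1038.0 ms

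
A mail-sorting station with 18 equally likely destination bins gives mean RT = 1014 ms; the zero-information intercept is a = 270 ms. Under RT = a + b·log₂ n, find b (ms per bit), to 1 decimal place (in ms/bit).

18 alternatives carry log₂ 18 = 4.1699 bits; the choice cost is 1014 − 270 = 744 ms, so b = 744/4.1699 = 178.420 ms/bit.

178.4 ms/bit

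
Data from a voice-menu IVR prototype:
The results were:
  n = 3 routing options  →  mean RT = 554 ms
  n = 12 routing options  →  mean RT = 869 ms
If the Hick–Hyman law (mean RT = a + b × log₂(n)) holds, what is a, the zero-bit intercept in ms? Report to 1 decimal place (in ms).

The slope on a log₂ axis is (869 − 554) / (3.5850 − 1.5850) = 157.500 ms/bit.
Intercept: a = 554 − 157.500·log₂(3) = 304.368 ms.

304.4 ms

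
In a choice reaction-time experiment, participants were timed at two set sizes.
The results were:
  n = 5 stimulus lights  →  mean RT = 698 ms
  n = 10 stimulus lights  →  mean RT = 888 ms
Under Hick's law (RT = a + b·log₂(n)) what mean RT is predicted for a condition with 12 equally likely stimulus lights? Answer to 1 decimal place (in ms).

938.0 ms

Solve the two-equation system in a and b:
  b = (888 − 698) / (log₂ 10 − log₂ 5) = 190 / (3.3219 − 2.3219) = 190.000 ms/bit
  a = 698 − 190.000 × 2.3219 = 256.834 ms
Then RT(12) = 256.834 + 190.000 × log₂ 12 = 256.834 + 190.000 × 3.5850 ≈ 937.977 ms.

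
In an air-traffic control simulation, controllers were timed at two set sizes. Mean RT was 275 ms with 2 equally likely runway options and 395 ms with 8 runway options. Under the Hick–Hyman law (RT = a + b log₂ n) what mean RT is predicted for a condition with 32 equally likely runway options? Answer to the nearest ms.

Fit slope and intercept:
  b = (395 − 275) / (log₂ 8 − log₂ 2) = 120 / (3 − 1) = 60 ms/bit
  a = 275 − 60 × 1 = 215 ms
Then RT(32) = 215 + 60 × log₂ 32 = 215 + 60 × 5 ≈ 515.000 ms.

515 ms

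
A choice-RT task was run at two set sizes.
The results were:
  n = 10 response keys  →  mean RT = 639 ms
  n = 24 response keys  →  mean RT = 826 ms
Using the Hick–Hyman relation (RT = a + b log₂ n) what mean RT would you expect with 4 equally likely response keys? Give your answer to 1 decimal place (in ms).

With log₂ n on the abscissa the relation is linear; from the two conditions:
  b = (826 − 639) / (log₂ 24 − log₂ 10) = 187 / (4.5850 − 3.3219) = 148.056 ms/bit
  a = 639 − 148.056 × 3.3219 = 147.168 ms
Then RT(4) = 147.168 + 148.056 × log₂ 4 = 147.168 + 148.056 × 2 ≈ 443.280 ms.

443.3 ms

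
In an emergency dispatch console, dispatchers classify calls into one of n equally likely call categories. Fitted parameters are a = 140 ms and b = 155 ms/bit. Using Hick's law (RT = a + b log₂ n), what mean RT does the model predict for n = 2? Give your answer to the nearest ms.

295 ms

log₂(2) = 1 bits, so RT = 140 + 155 × 1 ≈ 295.000 ms.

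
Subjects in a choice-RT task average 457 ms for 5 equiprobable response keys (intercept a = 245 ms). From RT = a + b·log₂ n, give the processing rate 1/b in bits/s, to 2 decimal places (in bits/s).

10.95 bits/s

Choice component = 457 − 245 = 212 ms over log₂(5) = 2.3219 bits.
b = 212 / 2.3219 = 91.303 ms/bit, so 1/b = 10.952 bits/s.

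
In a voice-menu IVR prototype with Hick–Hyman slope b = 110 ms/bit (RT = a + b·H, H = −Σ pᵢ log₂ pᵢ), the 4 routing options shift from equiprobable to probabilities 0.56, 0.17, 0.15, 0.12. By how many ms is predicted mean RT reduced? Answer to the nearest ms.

The RT saving is b·ΔH. Equiprobable H₀ = log₂(4) = 2.0000 bits; with the given probabilities H = 1.6806 bits.
b·(H₀ − H) = 110 × (2.0000 − 1.6806) = 35.13 ms.

35 ms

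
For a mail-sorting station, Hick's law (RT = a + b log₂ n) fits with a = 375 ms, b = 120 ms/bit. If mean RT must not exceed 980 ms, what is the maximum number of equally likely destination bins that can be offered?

32

Information budget: (980 − 375)/120 = 5.0417 bits, so n ≤ 2^5.0417 = 32.938 → at most 32.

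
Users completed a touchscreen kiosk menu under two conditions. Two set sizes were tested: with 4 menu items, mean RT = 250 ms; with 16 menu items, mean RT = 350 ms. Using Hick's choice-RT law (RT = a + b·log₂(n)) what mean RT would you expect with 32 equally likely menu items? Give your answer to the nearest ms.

400 ms

RT is linear in log₂ n, so two points fix the line:
  b = (350 − 250) / (log₂ 16 − log₂ 4) = 100 / (4 − 2) = 50 ms/bit
  a = 250 − 50 × 2 = 150 ms
Then RT(32) = 150 + 50 × log₂ 32 = 150 + 50 × 5 ≈ 400.000 ms.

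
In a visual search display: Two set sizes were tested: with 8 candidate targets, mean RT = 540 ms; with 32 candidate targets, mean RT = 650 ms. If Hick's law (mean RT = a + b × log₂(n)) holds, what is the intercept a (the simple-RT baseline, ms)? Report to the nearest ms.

The slope on a log₂ axis is (650 − 540) / (5 − 3) = 55 ms/bit.
Intercept: a = 540 − 55·log₂(8) = 375.000 ms.

375 ms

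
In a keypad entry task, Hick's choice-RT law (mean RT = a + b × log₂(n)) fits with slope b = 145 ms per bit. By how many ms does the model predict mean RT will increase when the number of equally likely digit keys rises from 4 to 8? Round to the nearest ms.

145 ms

Only the slope matters, since a is common to both: ΔRT = b·log₂(n₂/n₁).
log₂(8) − log₂(4) = log₂(8/4) = log₂(2) = 1.
ΔRT = 145 × 1.0000 = 145.000 ms.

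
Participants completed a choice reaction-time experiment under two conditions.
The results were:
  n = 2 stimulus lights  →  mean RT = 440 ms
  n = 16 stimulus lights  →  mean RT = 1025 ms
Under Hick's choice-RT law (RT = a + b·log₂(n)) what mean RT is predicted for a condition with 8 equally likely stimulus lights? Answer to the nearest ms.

830 ms

RT is linear in log₂ n, so two points fix the line:
  b = (1025 − 440) / (log₂ 16 − log₂ 2) = 585 / (4 − 1) = 195 ms/bit
  a = 440 − 195 × 1 = 245 ms
Then RT(8) = 245 + 195 × log₂ 8 = 245 + 195 × 3 ≈ 830.000 ms.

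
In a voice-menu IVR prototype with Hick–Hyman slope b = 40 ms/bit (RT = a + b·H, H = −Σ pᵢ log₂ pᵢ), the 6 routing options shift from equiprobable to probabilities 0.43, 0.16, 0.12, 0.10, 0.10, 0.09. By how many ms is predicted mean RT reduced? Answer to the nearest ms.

12 ms

The RT saving is b·ΔH. Equiprobable H₀ = log₂(6) = 2.5850 bits; with the given probabilities H = 2.2907 bits.
b·(H₀ − H) = 40 × (2.5850 − 2.2907) = 11.77 ms.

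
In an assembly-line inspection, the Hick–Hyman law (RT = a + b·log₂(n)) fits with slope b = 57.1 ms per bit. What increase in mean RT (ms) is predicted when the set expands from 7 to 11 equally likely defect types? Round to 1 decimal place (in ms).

37.2 ms

The intercept a cancels: ΔRT = b·(log₂ n₂ − log₂ n₁) = b·log₂(n₂/n₁).
log₂(11) − log₂(7) = 3.4594 − 2.8074 = 0.6521.
ΔRT = 57.1 × 0.6521 = 37.234 ms.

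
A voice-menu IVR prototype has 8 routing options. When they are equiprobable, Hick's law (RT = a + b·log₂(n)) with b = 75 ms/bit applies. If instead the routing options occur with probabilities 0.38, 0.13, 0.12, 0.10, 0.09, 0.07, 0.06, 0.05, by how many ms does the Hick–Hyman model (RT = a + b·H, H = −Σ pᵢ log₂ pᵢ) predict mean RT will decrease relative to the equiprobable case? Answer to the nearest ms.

26 ms

The RT saving is b·ΔH. Equiprobable H₀ = log₂(8) = 3.0000 bits; with the given probabilities H = 2.6532 bits.
b·(H₀ − H) = 75 × (3.0000 − 2.6532) = 26.01 ms.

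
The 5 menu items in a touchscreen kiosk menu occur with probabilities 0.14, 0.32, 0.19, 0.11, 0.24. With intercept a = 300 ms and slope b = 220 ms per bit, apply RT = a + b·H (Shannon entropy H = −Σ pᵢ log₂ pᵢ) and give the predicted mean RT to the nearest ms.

789 ms

Entropy contributions −pᵢ log₂ pᵢ: 0.3971, 0.5260, 0.4552, 0.3503, 0.4941; sum H = 2.2228 bits.
RT = a + bH = 300 + 220·2.2228 = 789.01 ms.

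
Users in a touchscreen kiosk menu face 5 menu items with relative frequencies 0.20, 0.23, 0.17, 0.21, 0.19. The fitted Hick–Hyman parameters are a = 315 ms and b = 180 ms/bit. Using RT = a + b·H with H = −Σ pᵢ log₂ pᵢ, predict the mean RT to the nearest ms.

732 ms

Entropy contributions −pᵢ log₂ pᵢ: 0.4644, 0.4877, 0.4346, 0.4728, 0.4552; sum H = 2.3147 bits.
RT = a + bH = 315 + 180·2.3147 = 731.64 ms.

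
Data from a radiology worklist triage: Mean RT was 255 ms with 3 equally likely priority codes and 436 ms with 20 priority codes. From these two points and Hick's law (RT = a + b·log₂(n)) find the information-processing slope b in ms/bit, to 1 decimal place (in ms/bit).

Slope: b = (436 − 255) / (log₂ 20 − log₂ 3) = 181/2.7370 = 66.132 ms/bit.

66.1 ms/bit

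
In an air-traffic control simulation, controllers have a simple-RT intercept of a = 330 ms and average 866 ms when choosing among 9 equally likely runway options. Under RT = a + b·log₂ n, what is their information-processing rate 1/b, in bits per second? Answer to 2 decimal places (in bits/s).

5.91 bits/s

Choice component = 866 − 330 = 536 ms over log₂(9) = 3.1699 bits.
b = 536 / 3.1699 = 169.089 ms/bit, so 1/b = 5.914 bits/s.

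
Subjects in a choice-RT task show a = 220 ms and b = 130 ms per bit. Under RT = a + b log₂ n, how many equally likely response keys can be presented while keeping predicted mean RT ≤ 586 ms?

Set 220 + 130·log₂ n ≤ 586 → log₂ n ≤ (586 − 220)/130 = 2.8154.
So n ≤ 2^2.8154 = 7.039; the largest integer n is 7.

7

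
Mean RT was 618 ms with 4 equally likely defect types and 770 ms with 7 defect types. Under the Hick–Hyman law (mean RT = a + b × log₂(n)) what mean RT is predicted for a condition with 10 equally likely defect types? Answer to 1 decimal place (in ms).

Fit slope and intercept:
  b = (770 − 618) / (log₂ 7 − log₂ 4) = 152 / (2.8074 − 2) = 188.269 ms/bit
  a = 618 − 188.269 × 2 = 241.462 ms
Then RT(10) = 241.462 + 188.269 × log₂ 10 = 241.462 + 188.269 × 3.3219 ≈ 866.878 ms.

866.9 ms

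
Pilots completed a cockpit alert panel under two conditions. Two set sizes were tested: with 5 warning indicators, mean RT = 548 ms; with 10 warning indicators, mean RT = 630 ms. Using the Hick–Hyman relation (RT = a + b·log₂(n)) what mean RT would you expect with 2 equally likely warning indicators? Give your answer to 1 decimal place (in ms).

Fit slope and intercept:
  b = (630 − 548) / (log₂ 10 − log₂ 5) = 82 / (3.3219 − 2.3219) = 82.000 ms/bit
  a = 548 − 82.000 × 2.3219 = 357.602 ms
Then RT(2) = 357.602 + 82.000 × log₂ 2 = 357.602 + 82.000 × 1 ≈ 439.602 ms.

439.6 ms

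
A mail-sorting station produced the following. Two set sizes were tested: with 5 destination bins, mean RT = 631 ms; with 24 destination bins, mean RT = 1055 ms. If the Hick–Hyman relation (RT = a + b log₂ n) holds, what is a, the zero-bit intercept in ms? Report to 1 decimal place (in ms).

The slope on a log₂ axis is (1055 − 631) / (4.5850 − 2.3219) = 187.359 ms/bit.
Intercept: a = 631 − 187.359·log₂(5) = 195.966 ms.

196.0 ms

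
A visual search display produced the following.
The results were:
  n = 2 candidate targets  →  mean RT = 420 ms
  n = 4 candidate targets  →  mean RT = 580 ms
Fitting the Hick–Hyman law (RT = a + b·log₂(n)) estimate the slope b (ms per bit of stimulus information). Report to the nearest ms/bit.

The slope on a log₂ axis is (580 − 420) / (2 − 1) = 160 ms/bit.

160 ms/bit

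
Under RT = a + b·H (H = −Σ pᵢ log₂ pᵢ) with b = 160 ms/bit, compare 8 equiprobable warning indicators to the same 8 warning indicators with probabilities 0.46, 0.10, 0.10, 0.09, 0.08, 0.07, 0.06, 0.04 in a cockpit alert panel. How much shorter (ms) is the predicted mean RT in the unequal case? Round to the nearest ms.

83 ms

The RT saving is b·ΔH. Equiprobable H₀ = log₂(8) = 3.0000 bits; with the given probabilities H = 2.4817 bits.
b·(H₀ − H) = 160 × (3.0000 − 2.4817) = 82.92 ms.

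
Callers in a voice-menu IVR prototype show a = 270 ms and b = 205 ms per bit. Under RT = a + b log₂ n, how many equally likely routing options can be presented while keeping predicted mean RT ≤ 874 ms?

Information budget: (874 − 270)/205 = 2.9463 bits, so n ≤ 2^2.9463 = 7.708 → at most 7.

7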